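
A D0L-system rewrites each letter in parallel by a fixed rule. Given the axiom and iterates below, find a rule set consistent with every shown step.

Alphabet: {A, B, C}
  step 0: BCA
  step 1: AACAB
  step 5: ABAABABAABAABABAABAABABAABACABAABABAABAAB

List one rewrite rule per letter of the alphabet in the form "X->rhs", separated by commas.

  step 0 ⇒ step 1: BCA ⇒ A·AC·AB
    A ↦ AB
    B ↦ A
    C ↦ AC

A->AB, B->A, C->AC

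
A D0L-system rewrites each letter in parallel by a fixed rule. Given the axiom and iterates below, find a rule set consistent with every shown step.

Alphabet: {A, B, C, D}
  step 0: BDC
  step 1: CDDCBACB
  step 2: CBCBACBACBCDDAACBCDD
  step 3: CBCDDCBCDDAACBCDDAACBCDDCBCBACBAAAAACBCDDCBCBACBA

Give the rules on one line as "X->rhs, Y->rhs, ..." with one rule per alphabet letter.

A->AA, B->CDD, C->CB, D->CBA

  step 2 ⇒ step 3: CBCBACBACBCDDAACBCDD ⇒ CB·CDD·CB·CDD·AA·CB·CDD·AA·CB·CDD·CB·CBA·CBA·AA·AA·CB·CDD·CB·CBA·CBA
    A ↦ AA
    B ↦ CDD
    C ↦ CB
    D ↦ CBA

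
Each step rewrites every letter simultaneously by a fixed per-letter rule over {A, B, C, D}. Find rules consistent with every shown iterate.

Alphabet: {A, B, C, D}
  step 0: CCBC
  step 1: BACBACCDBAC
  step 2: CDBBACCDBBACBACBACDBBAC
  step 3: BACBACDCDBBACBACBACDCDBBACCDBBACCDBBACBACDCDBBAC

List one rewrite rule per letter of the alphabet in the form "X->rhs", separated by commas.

  step 2 ⇒ step 3: CDBBACCDBBACBACBACDBBAC ⇒ BAC·BA·CD·CD·B·BAC·BAC·BA·CD·CD·B·BAC·CD·B·BAC·CD·B·BAC·BA·CD·CD·B·BAC
    A ↦ B
    B ↦ CD
    C ↦ BAC
    D ↦ BA

A->B, B->CD, C->BAC, D->BA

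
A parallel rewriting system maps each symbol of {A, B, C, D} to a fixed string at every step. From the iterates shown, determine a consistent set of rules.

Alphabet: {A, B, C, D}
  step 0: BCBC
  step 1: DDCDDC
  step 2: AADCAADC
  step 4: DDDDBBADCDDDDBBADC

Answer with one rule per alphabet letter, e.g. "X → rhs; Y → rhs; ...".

  step 1 ⇒ step 2: DDCDDC ⇒ A·A·DC·A·A·DC
    C ↦ DC
    D ↦ A
    A ↦ BB  (constrained at step 2)
  step 0 ⇒ step 1: BCBC ⇒ D·DC·D·DC
    B ↦ D

A->BB, B->D, C->DC, D->A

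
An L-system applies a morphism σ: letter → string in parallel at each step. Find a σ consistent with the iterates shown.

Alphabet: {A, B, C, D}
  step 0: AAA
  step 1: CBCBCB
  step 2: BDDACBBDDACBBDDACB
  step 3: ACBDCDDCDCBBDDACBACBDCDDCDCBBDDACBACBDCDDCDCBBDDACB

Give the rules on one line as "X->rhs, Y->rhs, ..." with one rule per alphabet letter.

  step 2 ⇒ step 3: BDDACBBDDACBBDDACB ⇒ ACB·DCD·DCD·CB·BDD·ACB·ACB·DCD·DCD·CB·BDD·ACB·ACB·DCD·DCD·CB·BDD·ACB
    A ↦ CB
    B ↦ ACB
    C ↦ BDD
    D ↦ DCD

A->CB, B->ACB, C->BDD, D->DCD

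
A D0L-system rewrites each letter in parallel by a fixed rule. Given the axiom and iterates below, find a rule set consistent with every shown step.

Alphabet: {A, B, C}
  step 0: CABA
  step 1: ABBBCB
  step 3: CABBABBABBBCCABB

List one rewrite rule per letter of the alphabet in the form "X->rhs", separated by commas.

  step 0 ⇒ step 1: CABA ⇒ ABB·B·C·B
    A ↦ B
    B ↦ C
    C ↦ ABB

A->B, B->C, C->ABB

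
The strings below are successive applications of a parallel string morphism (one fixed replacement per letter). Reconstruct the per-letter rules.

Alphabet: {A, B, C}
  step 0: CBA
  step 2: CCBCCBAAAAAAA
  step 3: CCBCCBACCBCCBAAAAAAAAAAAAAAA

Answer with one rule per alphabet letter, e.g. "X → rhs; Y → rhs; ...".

A->AA, B->A, C->CCB

  step 2 ⇒ step 3: CCBCCBAAAAAAA ⇒ CCB·CCB·A·CCB·CCB·A·AA·AA·AA·AA·AA·AA·AA
    A ↦ AA
    B ↦ A
    C ↦ CCB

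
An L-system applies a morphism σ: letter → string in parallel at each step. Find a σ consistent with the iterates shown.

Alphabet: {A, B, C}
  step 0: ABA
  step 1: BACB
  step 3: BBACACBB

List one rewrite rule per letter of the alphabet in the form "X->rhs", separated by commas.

  step 0 ⇒ step 1: ABA ⇒ B·AC·B
    A ↦ B
    B ↦ AC
    C ↦ B  (constrained at step 1)

A->B, B->AC, C->B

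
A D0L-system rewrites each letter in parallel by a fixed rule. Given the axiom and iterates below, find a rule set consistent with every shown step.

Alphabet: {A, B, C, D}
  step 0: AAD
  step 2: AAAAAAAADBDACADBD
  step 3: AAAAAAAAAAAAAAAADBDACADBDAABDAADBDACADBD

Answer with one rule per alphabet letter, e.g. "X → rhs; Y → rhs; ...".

  step 2 ⇒ step 3: AAAAAAAADBDACADBD ⇒ AA·AA·AA·AA·AA·AA·AA·AA·DBD·ACA·DBD·AA·BD·AA·DBD·ACA·DBD
    A ↦ AA
    B ↦ ACA
    C ↦ BD
    D ↦ DBD

A->AA, B->ACA, C->BD, D->DBD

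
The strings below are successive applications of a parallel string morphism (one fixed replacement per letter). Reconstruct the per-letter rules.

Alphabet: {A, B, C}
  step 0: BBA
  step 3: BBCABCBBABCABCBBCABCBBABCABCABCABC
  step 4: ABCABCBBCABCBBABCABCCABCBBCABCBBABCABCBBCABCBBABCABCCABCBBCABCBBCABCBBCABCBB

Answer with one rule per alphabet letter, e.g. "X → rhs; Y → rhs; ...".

A->C, B->ABC, C->BB

  step 3 ⇒ step 4: BBCABCBBABCABCBBCABCBBABCABCABCABC ⇒ ABC·ABC·BB·C·ABC·BB·ABC·ABC·C·ABC·BB·C·ABC·BB·ABC·ABC·BB·C·ABC·BB·ABC·ABC·C·ABC·BB·C·ABC·BB·C·ABC·BB·C·ABC·BB
    A ↦ C
    B ↦ ABC
    C ↦ BB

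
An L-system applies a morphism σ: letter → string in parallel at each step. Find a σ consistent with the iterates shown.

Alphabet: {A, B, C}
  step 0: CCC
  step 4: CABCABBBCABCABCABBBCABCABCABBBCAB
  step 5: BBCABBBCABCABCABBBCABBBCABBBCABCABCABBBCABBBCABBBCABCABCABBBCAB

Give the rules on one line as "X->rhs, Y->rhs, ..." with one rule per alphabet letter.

  step 4 ⇒ step 5: CABCABBBCABCABCABBBCABCABCABBBCAB ⇒ B·B·CAB·B·B·CAB·CAB·CAB·B·B·CAB·B·B·CAB·B·B·CAB·CAB·CAB·B·B·CAB·B·B·CAB·B·B·CAB·CAB·CAB·B·B·CAB
    A ↦ B
    B ↦ CAB
    C ↦ B

A->B, B->CAB, C->B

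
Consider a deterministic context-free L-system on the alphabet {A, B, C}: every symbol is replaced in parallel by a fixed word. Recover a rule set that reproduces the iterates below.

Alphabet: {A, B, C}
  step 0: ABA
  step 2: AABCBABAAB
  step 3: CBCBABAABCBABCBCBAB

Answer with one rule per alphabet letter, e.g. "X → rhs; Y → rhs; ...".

A->CB, B->AB, C->A

  step 2 ⇒ step 3: AABCBABAAB ⇒ CB·CB·AB·A·AB·CB·AB·CB·CB·AB
    A ↦ CB
    B ↦ AB
    C ↦ A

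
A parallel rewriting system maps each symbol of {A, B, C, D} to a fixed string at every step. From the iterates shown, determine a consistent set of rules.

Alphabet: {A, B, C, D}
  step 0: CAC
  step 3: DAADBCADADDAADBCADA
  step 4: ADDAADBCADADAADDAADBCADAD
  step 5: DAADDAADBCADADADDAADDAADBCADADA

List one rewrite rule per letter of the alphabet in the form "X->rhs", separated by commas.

A->D, B->AD, C->BCA, D->A

  step 4 ⇒ step 5: ADDAADBCADADAADDAADBCADAD ⇒ D·A·A·D·D·A·AD·BCA·D·A·D·A·D·D·A·A·D·D·A·AD·BCA·D·A·D·A
    A ↦ D
    B ↦ AD
    C ↦ BCA
    D ↦ A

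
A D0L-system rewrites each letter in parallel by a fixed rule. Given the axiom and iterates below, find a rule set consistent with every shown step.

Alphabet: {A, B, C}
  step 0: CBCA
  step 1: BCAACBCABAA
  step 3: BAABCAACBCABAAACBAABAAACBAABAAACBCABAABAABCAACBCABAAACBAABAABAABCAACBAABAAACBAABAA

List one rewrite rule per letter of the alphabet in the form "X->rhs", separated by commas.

A->BAA, B->AC, C->BCA

  step 0 ⇒ step 1: CBCA ⇒ BCA·AC·BCA·BAA
    A ↦ BAA
    B ↦ AC
    C ↦ BCA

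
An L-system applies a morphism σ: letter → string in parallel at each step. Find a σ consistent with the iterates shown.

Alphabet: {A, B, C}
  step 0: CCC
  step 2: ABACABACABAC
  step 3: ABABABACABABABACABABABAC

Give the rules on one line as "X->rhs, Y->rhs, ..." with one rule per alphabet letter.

  step 2 ⇒ step 3: ABACABACABAC ⇒ AB·AB·AB·AC·AB·AB·AB·AC·AB·AB·AB·AC
    A ↦ AB
    B ↦ AB
    C ↦ AC

A->AB, B->AB, C->AC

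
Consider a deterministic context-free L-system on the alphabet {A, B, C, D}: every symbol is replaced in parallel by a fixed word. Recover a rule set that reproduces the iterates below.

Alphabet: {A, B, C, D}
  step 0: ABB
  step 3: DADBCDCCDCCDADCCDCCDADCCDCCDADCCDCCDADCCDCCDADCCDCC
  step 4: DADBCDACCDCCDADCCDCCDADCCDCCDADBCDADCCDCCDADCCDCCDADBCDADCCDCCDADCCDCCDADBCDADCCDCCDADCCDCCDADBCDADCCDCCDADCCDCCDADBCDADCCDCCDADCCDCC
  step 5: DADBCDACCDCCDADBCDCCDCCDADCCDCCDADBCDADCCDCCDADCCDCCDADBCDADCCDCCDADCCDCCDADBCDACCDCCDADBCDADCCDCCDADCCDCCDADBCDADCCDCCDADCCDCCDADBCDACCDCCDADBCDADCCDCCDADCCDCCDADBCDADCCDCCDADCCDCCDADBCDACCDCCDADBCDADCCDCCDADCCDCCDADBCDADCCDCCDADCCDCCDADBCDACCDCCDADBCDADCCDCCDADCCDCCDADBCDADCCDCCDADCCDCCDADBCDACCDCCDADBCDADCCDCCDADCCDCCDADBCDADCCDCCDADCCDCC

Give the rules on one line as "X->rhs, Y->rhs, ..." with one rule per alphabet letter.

  step 4 ⇒ step 5: DADBCDACCDCCDADCCDCCDADCCDCCDADBCDADCCDCCDADCCDCCDADBCDADCCDCCDADCCDCCDADBCDADCCDCCDADCCDCCDADBCDADCCDCCDADCCDCCDADBCDADCCDCCDADCCDCC ⇒ DA·DBC·DA·CC·DCC·DA·DBC·DCC·DCC·DA·DCC·DCC·DA·DBC·DA·DCC·DCC·DA·DCC·DCC·DA·DBC·DA·DCC·DCC·DA·DCC·DCC·DA·DBC·DA·CC·DCC·DA·DBC·DA·DCC·DCC·DA·DCC·DCC·DA·DBC·DA·DCC·DCC·DA·DCC·DCC·DA·DBC·DA·CC·DCC·DA·DBC·DA·DCC·DCC·DA·DCC·DCC·DA·DBC·DA·DCC·DCC·DA·DCC·DCC·DA·DBC·DA·CC·DCC·DA·DBC·DA·DCC·DCC·DA·DCC·DCC·DA·DBC·DA·DCC·DCC·DA·DCC·DCC·DA·DBC·DA·CC·DCC·DA·DBC·DA·DCC·DCC·DA·DCC·DCC·DA·DBC·DA·DCC·DCC·DA·DCC·DCC·DA·DBC·DA·CC·DCC·DA·DBC·DA·DCC·DCC·DA·DCC·DCC·DA·DBC·DA·DCC·DCC·DA·DCC·DCC
    A ↦ DBC
    B ↦ CC
    C ↦ DCC
    D ↦ DA

A->DBC, B->CC, C->DCC, D->DA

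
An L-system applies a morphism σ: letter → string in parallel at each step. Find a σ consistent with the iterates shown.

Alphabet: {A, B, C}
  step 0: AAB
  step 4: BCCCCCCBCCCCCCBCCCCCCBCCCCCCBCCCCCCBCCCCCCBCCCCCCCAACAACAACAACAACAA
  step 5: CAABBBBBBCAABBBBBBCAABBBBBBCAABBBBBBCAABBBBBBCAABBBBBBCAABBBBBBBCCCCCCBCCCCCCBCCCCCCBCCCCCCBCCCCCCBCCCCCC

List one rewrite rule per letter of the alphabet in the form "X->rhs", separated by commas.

  step 4 ⇒ step 5: BCCCCCCBCCCCCCBCCCCCCBCCCCCCBCCCCCCBCCCCCCBCCCCCCCAACAACAACAACAACAA ⇒ CAA·B·B·B·B·B·B·CAA·B·B·B·B·B·B·CAA·B·B·B·B·B·B·CAA·B·B·B·B·B·B·CAA·B·B·B·B·B·B·CAA·B·B·B·B·B·B·CAA·B·B·B·B·B·B·B·CCC·CCC·B·CCC·CCC·B·CCC·CCC·B·CCC·CCC·B·CCC·CCC·B·CCC·CCC
    A ↦ CCC
    B ↦ CAA
    C ↦ B

A->CCC, B->CAA, C->B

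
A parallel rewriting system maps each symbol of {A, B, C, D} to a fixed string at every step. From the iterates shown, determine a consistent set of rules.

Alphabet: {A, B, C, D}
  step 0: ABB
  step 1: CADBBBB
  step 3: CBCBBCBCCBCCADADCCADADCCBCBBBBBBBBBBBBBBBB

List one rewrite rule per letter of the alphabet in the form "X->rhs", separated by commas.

A->CAD, B->BB, C->CBC, D->ADC

  step 0 ⇒ step 1: ABB ⇒ CAD·BB·BB
    A ↦ CAD
    B ↦ BB
    C ↦ CBC  (constrained at step 1)
    D ↦ ADC  (constrained at step 1)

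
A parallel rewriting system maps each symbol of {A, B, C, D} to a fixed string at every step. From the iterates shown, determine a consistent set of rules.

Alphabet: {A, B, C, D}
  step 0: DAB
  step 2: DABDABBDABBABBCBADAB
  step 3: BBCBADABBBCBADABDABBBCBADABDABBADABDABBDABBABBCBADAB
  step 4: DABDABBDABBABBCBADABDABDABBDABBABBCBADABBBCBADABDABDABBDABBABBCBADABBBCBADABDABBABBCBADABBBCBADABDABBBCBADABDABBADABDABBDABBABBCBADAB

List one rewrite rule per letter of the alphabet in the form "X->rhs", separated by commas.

  step 3 ⇒ step 4: BBCBADABBBCBADABDABBBCBADABDABBADABDABBDABBABBCBADAB ⇒ DAB·DAB·B·DAB·BA·BBC·BA·DAB·DAB·DAB·B·DAB·BA·BBC·BA·DAB·BBC·BA·DAB·DAB·DAB·B·DAB·BA·BBC·BA·DAB·BBC·BA·DAB·DAB·BA·BBC·BA·DAB·BBC·BA·DAB·DAB·BBC·BA·DAB·DAB·BA·DAB·DAB·B·DAB·BA·BBC·BA·DAB
    A ↦ BA
    B ↦ DAB
    C ↦ B
    D ↦ BBC

A->BA, B->DAB, C->B, D->BBC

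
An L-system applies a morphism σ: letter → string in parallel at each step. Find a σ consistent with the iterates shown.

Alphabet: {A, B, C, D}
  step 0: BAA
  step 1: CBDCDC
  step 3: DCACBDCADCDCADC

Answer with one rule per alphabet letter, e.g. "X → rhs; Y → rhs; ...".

  step 0 ⇒ step 1: BAA ⇒ CB·DC·DC
    A ↦ DC
    B ↦ CB
    C ↦ A  (constrained at step 1)
    D ↦ DC  (constrained at step 1)

A->DC, B->CB, C->A, D->DC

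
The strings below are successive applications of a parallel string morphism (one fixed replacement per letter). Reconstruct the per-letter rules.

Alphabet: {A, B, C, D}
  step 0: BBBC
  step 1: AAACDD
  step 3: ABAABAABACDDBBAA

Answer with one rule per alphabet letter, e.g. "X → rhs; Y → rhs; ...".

A->AB, B->A, C->CDD, D->B

  step 0 ⇒ step 1: BBBC ⇒ A·A·A·CDD
    B ↦ A
    C ↦ CDD
    A ↦ AB  (constrained at step 1)
    D ↦ B  (constrained at step 1)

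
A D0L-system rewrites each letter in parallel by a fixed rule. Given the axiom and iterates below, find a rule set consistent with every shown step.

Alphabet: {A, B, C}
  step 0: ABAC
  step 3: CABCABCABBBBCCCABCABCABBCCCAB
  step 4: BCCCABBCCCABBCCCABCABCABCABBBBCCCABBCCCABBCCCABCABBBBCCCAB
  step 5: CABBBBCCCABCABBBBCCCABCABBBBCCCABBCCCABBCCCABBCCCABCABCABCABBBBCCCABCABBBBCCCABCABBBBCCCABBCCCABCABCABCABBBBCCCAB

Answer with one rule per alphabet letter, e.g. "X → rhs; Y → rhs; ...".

  step 4 ⇒ step 5: BCCCABBCCCABBCCCABCABCABCABBBBCCCABBCCCABBCCCABCABBBBCCCAB ⇒ CAB·B·B·B·CC·CAB·CAB·B·B·B·CC·CAB·CAB·B·B·B·CC·CAB·B·CC·CAB·B·CC·CAB·B·CC·CAB·CAB·CAB·CAB·B·B·B·CC·CAB·CAB·B·B·B·CC·CAB·CAB·B·B·B·CC·CAB·B·CC·CAB·CAB·CAB·CAB·B·B·B·CC·CAB
    A ↦ CC
    B ↦ CAB
    C ↦ B

A->CC, B->CAB, C->B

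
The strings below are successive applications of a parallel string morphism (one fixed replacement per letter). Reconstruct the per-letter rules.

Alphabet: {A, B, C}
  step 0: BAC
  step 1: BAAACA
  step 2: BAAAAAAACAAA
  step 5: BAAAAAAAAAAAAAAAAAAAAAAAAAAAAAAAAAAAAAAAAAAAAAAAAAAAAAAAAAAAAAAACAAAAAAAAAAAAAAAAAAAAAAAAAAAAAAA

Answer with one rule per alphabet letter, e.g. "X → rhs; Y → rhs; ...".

  step 1 ⇒ step 2: BAAACA ⇒ BA·AA·AA·AA·CA·AA
    A ↦ AA
    B ↦ BA
    C ↦ CA

A->AA, B->BA, C->CA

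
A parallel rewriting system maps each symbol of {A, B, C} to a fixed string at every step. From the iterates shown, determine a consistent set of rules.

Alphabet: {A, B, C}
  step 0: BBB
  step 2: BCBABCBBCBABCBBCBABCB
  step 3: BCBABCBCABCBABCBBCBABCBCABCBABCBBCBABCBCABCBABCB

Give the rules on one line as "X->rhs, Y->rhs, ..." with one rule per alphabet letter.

  step 2 ⇒ step 3: BCBABCBBCBABCBBCBABCB ⇒ BCB·A·BCB·CA·BCB·A·BCB·BCB·A·BCB·CA·BCB·A·BCB·BCB·A·BCB·CA·BCB·A·BCB
    A ↦ CA
    B ↦ BCB
    C ↦ A

A->CA, B->BCB, C->A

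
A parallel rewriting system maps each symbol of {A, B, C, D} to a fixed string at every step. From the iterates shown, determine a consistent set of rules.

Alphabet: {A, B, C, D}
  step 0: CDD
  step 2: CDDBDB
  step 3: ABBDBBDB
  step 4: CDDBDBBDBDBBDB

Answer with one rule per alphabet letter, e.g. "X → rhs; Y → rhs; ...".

A->CD, B->DB, C->A, D->B

  step 3 ⇒ step 4: ABBDBBDB ⇒ CD·DB·DB·B·DB·DB·B·DB
    A ↦ CD
    B ↦ DB
    D ↦ B
  step 2 ⇒ step 3: CDDBDB ⇒ A·B·B·DB·B·DB
    C ↦ A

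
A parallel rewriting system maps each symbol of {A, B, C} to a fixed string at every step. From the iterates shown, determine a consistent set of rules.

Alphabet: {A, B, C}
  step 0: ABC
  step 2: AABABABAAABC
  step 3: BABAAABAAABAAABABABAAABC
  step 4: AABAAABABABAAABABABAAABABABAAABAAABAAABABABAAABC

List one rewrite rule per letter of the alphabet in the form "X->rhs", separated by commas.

A->BA, B->AA, C->BC

  step 3 ⇒ step 4: BABAAABAAABAAABABABAAABC ⇒ AA·BA·AA·BA·BA·BA·AA·BA·BA·BA·AA·BA·BA·BA·AA·BA·AA·BA·AA·BA·BA·BA·AA·BC
    A ↦ BA
    B ↦ AA
    C ↦ BC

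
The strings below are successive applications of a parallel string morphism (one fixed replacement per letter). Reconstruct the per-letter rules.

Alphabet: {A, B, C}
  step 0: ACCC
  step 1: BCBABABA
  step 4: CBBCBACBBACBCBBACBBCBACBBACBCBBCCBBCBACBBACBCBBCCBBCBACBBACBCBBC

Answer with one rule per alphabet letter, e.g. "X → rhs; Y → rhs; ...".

  step 0 ⇒ step 1: ACCC ⇒ BC·BA·BA·BA
    A ↦ BC
    C ↦ BA
    B ↦ CB  (constrained at step 1)

A->BC, B->CB, C->BA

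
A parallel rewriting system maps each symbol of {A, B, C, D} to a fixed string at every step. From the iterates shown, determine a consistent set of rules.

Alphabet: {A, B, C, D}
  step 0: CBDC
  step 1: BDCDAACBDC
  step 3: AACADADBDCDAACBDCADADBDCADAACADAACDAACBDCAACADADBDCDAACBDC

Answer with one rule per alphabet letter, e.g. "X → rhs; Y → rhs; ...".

  step 0 ⇒ step 1: CBDC ⇒ BDC·D·AAC·BDC
    B ↦ D
    C ↦ BDC
    D ↦ AAC
    A ↦ AD  (constrained at step 1)

A->AD, B->D, C->BDC, D->AAC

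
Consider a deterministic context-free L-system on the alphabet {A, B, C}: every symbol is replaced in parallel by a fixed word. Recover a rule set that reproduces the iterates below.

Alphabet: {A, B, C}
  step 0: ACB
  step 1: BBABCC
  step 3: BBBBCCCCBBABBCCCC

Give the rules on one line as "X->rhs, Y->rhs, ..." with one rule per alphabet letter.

  step 0 ⇒ step 1: ACB ⇒ BBA·B·CC
    A ↦ BBA
    B ↦ CC
    C ↦ B

A->BBA, B->CC, C->B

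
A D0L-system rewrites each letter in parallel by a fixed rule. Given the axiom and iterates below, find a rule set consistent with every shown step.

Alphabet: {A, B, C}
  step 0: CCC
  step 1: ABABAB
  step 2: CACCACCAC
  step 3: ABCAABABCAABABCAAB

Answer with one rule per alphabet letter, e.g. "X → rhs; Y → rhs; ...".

  step 2 ⇒ step 3: CACCACCAC ⇒ AB·CA·AB·AB·CA·AB·AB·CA·AB
    A ↦ CA
    C ↦ AB
  step 1 ⇒ step 2: ABABAB ⇒ CA·C·CA·C·CA·C
    B ↦ C

A->CA, B->C, C->AB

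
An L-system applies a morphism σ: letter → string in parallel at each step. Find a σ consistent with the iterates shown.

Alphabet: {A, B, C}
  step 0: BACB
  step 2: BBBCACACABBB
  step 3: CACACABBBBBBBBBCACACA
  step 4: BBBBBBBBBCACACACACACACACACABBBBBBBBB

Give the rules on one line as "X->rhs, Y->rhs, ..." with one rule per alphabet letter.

  step 3 ⇒ step 4: CACACABBBBBBBBBCACACA ⇒ BB·B·BB·B·BB·B·CA·CA·CA·CA·CA·CA·CA·CA·CA·BB·B·BB·B·BB·B
    A ↦ B
    B ↦ CA
    C ↦ BB

A->B, B->CA, C->BB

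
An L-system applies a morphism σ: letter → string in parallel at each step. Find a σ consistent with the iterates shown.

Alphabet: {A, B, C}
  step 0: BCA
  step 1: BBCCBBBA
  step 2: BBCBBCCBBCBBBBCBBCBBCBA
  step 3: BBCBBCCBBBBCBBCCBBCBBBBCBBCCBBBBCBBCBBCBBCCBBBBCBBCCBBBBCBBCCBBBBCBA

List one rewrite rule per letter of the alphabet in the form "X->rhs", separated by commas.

A->BA, B->BBC, C->CBB

  step 2 ⇒ step 3: BBCBBCCBBCBBBBCBBCBBCBA ⇒ BBC·BBC·CBB·BBC·BBC·CBB·CBB·BBC·BBC·CBB·BBC·BBC·BBC·BBC·CBB·BBC·BBC·CBB·BBC·BBC·CBB·BBC·BA
    A ↦ BA
    B ↦ BBC
    C ↦ CBB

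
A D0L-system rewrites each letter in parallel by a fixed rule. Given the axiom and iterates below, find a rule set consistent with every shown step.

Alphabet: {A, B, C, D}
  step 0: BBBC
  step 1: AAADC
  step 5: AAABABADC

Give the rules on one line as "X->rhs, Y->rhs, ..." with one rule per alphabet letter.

A->B, B->A, C->DC, D->A

  step 0 ⇒ step 1: BBBC ⇒ A·A·A·DC
    B ↦ A
    C ↦ DC
    A ↦ B  (constrained at step 1)
    D ↦ A  (constrained at step 1)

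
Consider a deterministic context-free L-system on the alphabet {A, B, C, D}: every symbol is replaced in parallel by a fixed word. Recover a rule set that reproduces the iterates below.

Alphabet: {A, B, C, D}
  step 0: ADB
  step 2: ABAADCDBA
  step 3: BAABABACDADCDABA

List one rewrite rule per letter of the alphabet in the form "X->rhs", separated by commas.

A->BA, B->A, C->AD, D->CD

  step 2 ⇒ step 3: ABAADCDBA ⇒ BA·A·BA·BA·CD·AD·CD·A·BA
    A ↦ BA
    B ↦ A
    C ↦ AD
    D ↦ CD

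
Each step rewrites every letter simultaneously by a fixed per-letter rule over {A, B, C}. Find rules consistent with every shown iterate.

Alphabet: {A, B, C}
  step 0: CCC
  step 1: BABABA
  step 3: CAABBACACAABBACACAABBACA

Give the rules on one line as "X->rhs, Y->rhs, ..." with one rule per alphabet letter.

  step 0 ⇒ step 1: CCC ⇒ BA·BA·BA
    C ↦ BA
    A ↦ CA  (constrained at step 1)
    B ↦ AB  (constrained at step 1)

A->CA, B->AB, C->BA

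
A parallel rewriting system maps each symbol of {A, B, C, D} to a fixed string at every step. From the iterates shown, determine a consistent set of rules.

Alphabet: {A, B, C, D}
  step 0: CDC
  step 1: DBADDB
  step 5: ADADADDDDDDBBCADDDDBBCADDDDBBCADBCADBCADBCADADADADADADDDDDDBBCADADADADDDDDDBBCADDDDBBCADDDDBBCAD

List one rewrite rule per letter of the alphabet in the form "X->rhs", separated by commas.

  step 0 ⇒ step 1: CDC ⇒ DB·AD·DB
    C ↦ DB
    D ↦ AD
    A ↦ BC  (constrained at step 1)
    B ↦ DD  (constrained at step 1)

A->BC, B->DD, C->DB, D->AD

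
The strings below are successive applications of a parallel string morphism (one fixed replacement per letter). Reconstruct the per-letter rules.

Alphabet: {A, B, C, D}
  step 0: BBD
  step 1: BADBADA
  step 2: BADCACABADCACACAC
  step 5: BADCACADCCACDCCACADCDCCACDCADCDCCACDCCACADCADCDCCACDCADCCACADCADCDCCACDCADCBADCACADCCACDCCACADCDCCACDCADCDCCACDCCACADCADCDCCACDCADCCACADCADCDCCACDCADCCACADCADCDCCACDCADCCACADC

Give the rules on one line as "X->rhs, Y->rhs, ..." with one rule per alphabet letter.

A->CAC, B->BAD, C->DC, D->A

  step 1 ⇒ step 2: BADBADA ⇒ BAD·CAC·A·BAD·CAC·A·CAC
    A ↦ CAC
    B ↦ BAD
    D ↦ A
    C ↦ DC  (constrained at step 2)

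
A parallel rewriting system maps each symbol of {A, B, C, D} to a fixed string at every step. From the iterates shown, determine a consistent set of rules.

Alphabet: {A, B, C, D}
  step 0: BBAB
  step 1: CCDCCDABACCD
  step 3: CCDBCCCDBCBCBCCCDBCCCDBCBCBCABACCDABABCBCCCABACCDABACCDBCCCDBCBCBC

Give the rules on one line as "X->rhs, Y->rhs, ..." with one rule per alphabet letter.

A->ABA, B->CCD, C->BC, D->CC

  step 0 ⇒ step 1: BBAB ⇒ CCD·CCD·ABA·CCD
    A ↦ ABA
    B ↦ CCD
    C ↦ BC  (constrained at step 1)
    D ↦ CC  (constrained at step 1)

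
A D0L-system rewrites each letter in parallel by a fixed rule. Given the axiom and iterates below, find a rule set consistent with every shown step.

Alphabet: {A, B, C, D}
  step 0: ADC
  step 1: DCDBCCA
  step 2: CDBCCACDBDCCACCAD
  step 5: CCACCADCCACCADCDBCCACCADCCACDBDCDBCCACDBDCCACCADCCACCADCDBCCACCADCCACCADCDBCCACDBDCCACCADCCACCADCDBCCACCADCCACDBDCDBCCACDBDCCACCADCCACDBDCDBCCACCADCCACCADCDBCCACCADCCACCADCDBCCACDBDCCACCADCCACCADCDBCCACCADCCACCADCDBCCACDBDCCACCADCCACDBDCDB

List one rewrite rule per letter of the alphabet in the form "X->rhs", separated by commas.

  step 1 ⇒ step 2: DCDBCCA ⇒ CDB·CCA·CDB·D·CCA·CCA·D
    A ↦ D
    B ↦ D
    C ↦ CCA
    D ↦ CDB

A->D, B->D, C->CCA, D->CDB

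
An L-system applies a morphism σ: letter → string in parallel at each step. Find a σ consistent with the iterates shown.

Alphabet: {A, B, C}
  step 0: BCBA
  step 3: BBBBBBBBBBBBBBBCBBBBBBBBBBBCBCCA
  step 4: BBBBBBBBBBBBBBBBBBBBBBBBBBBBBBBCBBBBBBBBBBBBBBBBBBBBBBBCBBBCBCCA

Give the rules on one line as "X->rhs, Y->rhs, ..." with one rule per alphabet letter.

A->CA, B->BB, C->BC

  step 3 ⇒ step 4: BBBBBBBBBBBBBBBCBBBBBBBBBBBCBCCA ⇒ BB·BB·BB·BB·BB·BB·BB·BB·BB·BB·BB·BB·BB·BB·BB·BC·BB·BB·BB·BB·BB·BB·BB·BB·BB·BB·BB·BC·BB·BC·BC·CA
    A ↦ CA
    B ↦ BB
    C ↦ BC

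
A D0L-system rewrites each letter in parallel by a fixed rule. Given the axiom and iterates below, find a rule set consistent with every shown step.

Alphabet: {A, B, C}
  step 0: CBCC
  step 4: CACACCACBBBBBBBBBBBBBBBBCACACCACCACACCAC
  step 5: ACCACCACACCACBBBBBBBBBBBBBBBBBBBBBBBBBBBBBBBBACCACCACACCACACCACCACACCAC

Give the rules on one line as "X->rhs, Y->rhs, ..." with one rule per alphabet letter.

  step 4 ⇒ step 5: CACACCACBBBBBBBBBBBBBBBBCACACCACCACACCAC ⇒ AC·C·AC·C·AC·AC·C·AC·BB·BB·BB·BB·BB·BB·BB·BB·BB·BB·BB·BB·BB·BB·BB·BB·AC·C·AC·C·AC·AC·C·AC·AC·C·AC·C·AC·AC·C·AC
    A ↦ C
    B ↦ BB
    C ↦ AC

A->C, B->BB, C->AC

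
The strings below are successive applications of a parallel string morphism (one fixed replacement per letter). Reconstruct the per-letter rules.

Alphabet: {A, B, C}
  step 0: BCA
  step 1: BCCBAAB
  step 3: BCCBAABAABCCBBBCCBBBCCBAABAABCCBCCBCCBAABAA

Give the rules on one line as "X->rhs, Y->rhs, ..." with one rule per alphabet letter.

A->B, B->BCC, C->BAA

  step 0 ⇒ step 1: BCA ⇒ BCC·BAA·B
    A ↦ B
    B ↦ BCC
    C ↦ BAA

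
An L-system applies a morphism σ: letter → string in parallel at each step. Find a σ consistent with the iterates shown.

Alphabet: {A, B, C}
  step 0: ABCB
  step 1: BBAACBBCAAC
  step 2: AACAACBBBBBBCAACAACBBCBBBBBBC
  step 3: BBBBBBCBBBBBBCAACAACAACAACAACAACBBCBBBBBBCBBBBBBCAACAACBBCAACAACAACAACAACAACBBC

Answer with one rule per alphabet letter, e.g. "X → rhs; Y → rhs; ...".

  step 2 ⇒ step 3: AACAACBBBBBBCAACAACBBCBBBBBBC ⇒ BB·BB·BBC·BB·BB·BBC·AAC·AAC·AAC·AAC·AAC·AAC·BBC·BB·BB·BBC·BB·BB·BBC·AAC·AAC·BBC·AAC·AAC·AAC·AAC·AAC·AAC·BBC
    A ↦ BB
    B ↦ AAC
    C ↦ BBC

A->BB, B->AAC, C->BBC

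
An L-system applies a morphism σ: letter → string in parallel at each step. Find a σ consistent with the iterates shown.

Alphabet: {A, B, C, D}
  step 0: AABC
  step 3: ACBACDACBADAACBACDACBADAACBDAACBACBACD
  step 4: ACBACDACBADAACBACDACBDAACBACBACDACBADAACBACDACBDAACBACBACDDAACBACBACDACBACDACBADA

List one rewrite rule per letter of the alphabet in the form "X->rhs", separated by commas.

A->ACB, B->CD, C->A, D->DA

  step 3 ⇒ step 4: ACBACDACBADAACBACDACBADAACBDAACBACBACD ⇒ ACB·A·CD·ACB·A·DA·ACB·A·CD·ACB·DA·ACB·ACB·A·CD·ACB·A·DA·ACB·A·CD·ACB·DA·ACB·ACB·A·CD·DA·ACB·ACB·A·CD·ACB·A·CD·ACB·A·DA
    A ↦ ACB
    B ↦ CD
    C ↦ A
    D ↦ DA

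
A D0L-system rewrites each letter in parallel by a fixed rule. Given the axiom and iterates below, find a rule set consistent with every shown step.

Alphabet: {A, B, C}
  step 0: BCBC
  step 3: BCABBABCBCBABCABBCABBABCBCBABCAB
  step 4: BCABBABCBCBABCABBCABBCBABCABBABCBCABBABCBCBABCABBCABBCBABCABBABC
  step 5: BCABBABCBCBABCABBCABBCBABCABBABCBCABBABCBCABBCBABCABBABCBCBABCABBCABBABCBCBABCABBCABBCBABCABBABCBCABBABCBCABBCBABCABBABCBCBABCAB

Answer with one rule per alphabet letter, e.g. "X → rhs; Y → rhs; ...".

A->BA, B->BC, C->AB

  step 4 ⇒ step 5: BCABBABCBCBABCABBCABBCBABCABBABCBCABBABCBCBABCABBCABBCBABCABBABC ⇒ BC·AB·BA·BC·BC·BA·BC·AB·BC·AB·BC·BA·BC·AB·BA·BC·BC·AB·BA·BC·BC·AB·BC·BA·BC·AB·BA·BC·BC·BA·BC·AB·BC·AB·BA·BC·BC·BA·BC·AB·BC·AB·BC·BA·BC·AB·BA·BC·BC·AB·BA·BC·BC·AB·BC·BA·BC·AB·BA·BC·BC·BA·BC·AB
    A ↦ BA
    B ↦ BC
    C ↦ AB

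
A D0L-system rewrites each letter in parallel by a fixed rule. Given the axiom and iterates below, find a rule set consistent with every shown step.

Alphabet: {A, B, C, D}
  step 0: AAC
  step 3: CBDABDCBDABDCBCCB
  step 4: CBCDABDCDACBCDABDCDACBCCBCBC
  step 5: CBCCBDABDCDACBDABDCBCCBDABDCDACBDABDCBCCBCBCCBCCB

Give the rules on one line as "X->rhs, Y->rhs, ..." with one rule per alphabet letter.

A->BD, B->C, C->CB, D->DA

  step 4 ⇒ step 5: CBCDABDCDACBCDABDCDACBCCBCBC ⇒ CB·C·CB·DA·BD·C·DA·CB·DA·BD·CB·C·CB·DA·BD·C·DA·CB·DA·BD·CB·C·CB·CB·C·CB·C·CB
    A ↦ BD
    B ↦ C
    C ↦ CB
    D ↦ DA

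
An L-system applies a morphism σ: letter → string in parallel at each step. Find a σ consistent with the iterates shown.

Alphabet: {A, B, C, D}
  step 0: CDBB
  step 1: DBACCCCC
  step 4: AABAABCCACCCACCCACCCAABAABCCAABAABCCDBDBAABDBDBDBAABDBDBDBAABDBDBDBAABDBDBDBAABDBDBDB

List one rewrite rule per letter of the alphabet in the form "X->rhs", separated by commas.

A->AAB, B->CC, C->DB, D->AC

  step 0 ⇒ step 1: CDBB ⇒ DB·AC·CC·CC
    B ↦ CC
    C ↦ DB
    D ↦ AC
    A ↦ AAB  (constrained at step 1)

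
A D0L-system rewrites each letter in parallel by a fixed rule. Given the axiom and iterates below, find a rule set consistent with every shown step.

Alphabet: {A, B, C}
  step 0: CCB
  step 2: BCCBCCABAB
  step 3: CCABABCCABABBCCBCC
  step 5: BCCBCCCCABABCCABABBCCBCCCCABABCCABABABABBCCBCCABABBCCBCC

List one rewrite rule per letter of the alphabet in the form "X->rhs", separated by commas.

A->B, B->CC, C->AB

  step 2 ⇒ step 3: BCCBCCABAB ⇒ CC·AB·AB·CC·AB·AB·B·CC·B·CC
    A ↦ B
    B ↦ CC
    C ↦ AB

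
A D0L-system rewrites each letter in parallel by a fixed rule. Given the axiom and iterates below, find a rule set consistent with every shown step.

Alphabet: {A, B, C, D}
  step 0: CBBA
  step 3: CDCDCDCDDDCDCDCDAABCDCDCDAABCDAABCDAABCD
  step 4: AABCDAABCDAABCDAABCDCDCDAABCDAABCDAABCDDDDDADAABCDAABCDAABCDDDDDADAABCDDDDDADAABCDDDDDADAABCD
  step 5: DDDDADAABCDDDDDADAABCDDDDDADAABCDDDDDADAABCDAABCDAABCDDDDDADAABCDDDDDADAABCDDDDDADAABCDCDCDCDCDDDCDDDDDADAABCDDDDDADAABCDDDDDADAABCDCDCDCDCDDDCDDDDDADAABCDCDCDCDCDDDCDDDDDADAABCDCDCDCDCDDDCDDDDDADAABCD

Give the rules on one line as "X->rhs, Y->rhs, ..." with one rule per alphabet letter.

  step 4 ⇒ step 5: AABCDAABCDAABCDAABCDCDCDAABCDAABCDAABCDDDDDADAABCDAABCDAABCDDDDDADAABCDDDDDADAABCDDDDDADAABCD ⇒ DD·DD·AD·AAB·CD·DD·DD·AD·AAB·CD·DD·DD·AD·AAB·CD·DD·DD·AD·AAB·CD·AAB·CD·AAB·CD·DD·DD·AD·AAB·CD·DD·DD·AD·AAB·CD·DD·DD·AD·AAB·CD·CD·CD·CD·CD·DD·CD·DD·DD·AD·AAB·CD·DD·DD·AD·AAB·CD·DD·DD·AD·AAB·CD·CD·CD·CD·CD·DD·CD·DD·DD·AD·AAB·CD·CD·CD·CD·CD·DD·CD·DD·DD·AD·AAB·CD·CD·CD·CD·CD·DD·CD·DD·DD·AD·AAB·CD
    A ↦ DD
    B ↦ AD
    C ↦ AAB
    D ↦ CD

A->DD, B->AD, C->AAB, D->CD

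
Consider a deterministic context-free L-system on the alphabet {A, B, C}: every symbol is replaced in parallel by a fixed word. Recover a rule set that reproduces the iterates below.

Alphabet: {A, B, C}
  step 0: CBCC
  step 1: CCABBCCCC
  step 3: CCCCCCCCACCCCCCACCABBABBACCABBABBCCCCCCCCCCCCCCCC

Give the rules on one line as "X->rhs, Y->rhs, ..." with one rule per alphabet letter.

  step 0 ⇒ step 1: CBCC ⇒ CC·ABB·CC·CC
    B ↦ ABB
    C ↦ CC
    A ↦ ACC  (constrained at step 1)

A->ACC, B->ABB, C->CC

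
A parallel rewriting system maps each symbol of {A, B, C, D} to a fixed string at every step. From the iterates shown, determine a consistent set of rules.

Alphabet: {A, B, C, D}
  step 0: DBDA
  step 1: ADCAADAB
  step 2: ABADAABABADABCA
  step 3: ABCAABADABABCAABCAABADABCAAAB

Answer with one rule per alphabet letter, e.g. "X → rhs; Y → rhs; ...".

  step 2 ⇒ step 3: ABADAABABADABCA ⇒ AB·CA·AB·AD·AB·AB·CA·AB·CA·AB·AD·AB·CA·A·AB
    A ↦ AB
    B ↦ CA
    C ↦ A
    D ↦ AD

A->AB, B->CA, C->A, D->AD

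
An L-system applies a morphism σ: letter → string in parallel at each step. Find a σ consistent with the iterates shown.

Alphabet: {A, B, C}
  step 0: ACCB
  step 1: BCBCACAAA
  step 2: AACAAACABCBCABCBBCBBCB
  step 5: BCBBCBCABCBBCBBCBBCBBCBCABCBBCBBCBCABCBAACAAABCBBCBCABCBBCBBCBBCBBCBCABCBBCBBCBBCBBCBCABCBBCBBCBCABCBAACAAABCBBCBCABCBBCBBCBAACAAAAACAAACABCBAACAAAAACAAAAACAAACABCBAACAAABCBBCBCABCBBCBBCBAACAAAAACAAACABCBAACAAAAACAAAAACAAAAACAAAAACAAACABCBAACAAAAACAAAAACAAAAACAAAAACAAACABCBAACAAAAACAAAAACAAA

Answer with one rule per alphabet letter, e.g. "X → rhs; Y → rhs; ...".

A->BCB, B->AA, C->CA

  step 1 ⇒ step 2: BCBCACAAA ⇒ AA·CA·AA·CA·BCB·CA·BCB·BCB·BCB
    A ↦ BCB
    B ↦ AA
    C ↦ CA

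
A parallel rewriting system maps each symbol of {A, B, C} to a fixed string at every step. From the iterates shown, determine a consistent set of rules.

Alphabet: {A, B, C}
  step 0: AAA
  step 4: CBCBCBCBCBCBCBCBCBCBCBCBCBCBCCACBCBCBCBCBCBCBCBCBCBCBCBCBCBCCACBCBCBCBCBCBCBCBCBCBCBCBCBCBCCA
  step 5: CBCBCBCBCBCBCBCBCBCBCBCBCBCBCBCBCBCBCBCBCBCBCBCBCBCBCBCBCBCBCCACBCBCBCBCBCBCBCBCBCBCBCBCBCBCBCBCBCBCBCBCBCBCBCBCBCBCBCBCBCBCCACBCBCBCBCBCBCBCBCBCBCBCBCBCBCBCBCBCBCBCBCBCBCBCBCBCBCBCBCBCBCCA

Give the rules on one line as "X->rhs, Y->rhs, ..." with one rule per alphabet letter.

  step 4 ⇒ step 5: CBCBCBCBCBCBCBCBCBCBCBCBCBCBCCACBCBCBCBCBCBCBCBCBCBCBCBCBCBCCACBCBCBCBCBCBCBCBCBCBCBCBCBCBCCA ⇒ CB·CB·CB·CB·CB·CB·CB·CB·CB·CB·CB·CB·CB·CB·CB·CB·CB·CB·CB·CB·CB·CB·CB·CB·CB·CB·CB·CB·CB·CB·CCA·CB·CB·CB·CB·CB·CB·CB·CB·CB·CB·CB·CB·CB·CB·CB·CB·CB·CB·CB·CB·CB·CB·CB·CB·CB·CB·CB·CB·CB·CB·CCA·CB·CB·CB·CB·CB·CB·CB·CB·CB·CB·CB·CB·CB·CB·CB·CB·CB·CB·CB·CB·CB·CB·CB·CB·CB·CB·CB·CB·CB·CB·CCA
    A ↦ CCA
    B ↦ CB
    C ↦ CB

A->CCA, B->CB, C->CB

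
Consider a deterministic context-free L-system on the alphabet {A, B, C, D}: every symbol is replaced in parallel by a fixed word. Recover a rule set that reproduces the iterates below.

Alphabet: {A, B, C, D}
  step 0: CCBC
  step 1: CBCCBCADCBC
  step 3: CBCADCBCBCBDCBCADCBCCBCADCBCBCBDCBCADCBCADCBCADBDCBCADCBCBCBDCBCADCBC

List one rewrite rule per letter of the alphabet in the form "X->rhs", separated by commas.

A->BC, B->AD, C->CBC, D->BD

  step 0 ⇒ step 1: CCBC ⇒ CBC·CBC·AD·CBC
    B ↦ AD
    C ↦ CBC
    A ↦ BC  (constrained at step 1)
    D ↦ BD  (constrained at step 1)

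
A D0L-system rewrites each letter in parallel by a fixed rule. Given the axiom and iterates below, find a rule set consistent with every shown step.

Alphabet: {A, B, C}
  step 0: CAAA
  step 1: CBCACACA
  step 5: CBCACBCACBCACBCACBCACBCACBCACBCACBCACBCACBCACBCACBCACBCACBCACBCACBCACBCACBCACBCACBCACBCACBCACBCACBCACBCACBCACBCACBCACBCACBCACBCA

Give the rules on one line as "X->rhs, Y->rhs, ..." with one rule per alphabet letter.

A->CA, B->CA, C->CB

  step 0 ⇒ step 1: CAAA ⇒ CB·CA·CA·CA
    A ↦ CA
    C ↦ CB
    B ↦ CA  (constrained at step 1)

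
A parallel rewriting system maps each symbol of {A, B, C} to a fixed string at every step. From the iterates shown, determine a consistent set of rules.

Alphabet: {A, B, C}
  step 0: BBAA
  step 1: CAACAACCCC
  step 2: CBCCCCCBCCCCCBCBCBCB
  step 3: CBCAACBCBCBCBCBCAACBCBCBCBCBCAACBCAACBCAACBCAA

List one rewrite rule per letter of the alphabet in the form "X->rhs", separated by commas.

  step 2 ⇒ step 3: CBCCCCCBCCCCCBCBCBCB ⇒ CB·CAA·CB·CB·CB·CB·CB·CAA·CB·CB·CB·CB·CB·CAA·CB·CAA·CB·CAA·CB·CAA
    B ↦ CAA
    C ↦ CB
  step 0 ⇒ step 1: BBAA ⇒ CAA·CAA·CC·CC
    A ↦ CC

A->CC, B->CAA, C->CB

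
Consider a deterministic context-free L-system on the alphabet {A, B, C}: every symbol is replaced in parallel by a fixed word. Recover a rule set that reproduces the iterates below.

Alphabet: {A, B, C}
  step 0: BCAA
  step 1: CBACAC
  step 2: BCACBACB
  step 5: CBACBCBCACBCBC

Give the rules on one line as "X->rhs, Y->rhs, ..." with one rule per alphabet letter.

A->AC, B->C, C->B

  step 1 ⇒ step 2: CBACAC ⇒ B·C·AC·B·AC·B
    A ↦ AC
    B ↦ C
    C ↦ B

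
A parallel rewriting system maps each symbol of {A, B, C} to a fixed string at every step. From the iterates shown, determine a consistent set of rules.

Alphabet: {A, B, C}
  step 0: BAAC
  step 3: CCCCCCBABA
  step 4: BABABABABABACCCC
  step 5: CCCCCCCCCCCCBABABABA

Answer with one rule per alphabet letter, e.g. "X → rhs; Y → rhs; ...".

A->C, B->C, C->BA

  step 4 ⇒ step 5: BABABABABABACCCC ⇒ C·C·C·C·C·C·C·C·C·C·C·C·BA·BA·BA·BA
    A ↦ C
    B ↦ C
    C ↦ BA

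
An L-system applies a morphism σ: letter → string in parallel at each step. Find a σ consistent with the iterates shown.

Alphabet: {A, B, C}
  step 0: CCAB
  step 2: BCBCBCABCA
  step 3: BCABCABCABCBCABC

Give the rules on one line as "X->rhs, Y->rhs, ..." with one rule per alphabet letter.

  step 2 ⇒ step 3: BCBCBCABCA ⇒ BC·A·BC·A·BC·A·BC·BC·A·BC
    A ↦ BC
    B ↦ BC
    C ↦ A

A->BC, B->BC, C->A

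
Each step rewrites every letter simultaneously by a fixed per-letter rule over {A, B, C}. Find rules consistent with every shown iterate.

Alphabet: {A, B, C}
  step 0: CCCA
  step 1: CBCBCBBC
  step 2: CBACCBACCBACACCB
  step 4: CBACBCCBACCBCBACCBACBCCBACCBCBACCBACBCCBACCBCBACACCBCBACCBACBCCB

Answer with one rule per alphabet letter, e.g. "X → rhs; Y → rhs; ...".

A->BC, B->AC, C->CB

  step 1 ⇒ step 2: CBCBCBBC ⇒ CB·AC·CB·AC·CB·AC·AC·CB
    B ↦ AC
    C ↦ CB
  step 0 ⇒ step 1: CCCA ⇒ CB·CB·CB·BC
    A ↦ BC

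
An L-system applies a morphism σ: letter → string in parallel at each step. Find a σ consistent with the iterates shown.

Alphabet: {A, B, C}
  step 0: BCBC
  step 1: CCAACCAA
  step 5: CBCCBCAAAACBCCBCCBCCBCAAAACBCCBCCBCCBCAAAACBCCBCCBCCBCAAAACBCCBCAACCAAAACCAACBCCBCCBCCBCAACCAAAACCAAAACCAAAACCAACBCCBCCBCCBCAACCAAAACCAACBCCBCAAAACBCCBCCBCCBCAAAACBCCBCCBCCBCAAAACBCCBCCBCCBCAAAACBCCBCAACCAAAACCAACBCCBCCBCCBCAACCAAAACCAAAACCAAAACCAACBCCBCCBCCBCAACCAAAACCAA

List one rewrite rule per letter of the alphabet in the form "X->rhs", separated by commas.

A->CBC, B->CC, C->AA

  step 0 ⇒ step 1: BCBC ⇒ CC·AA·CC·AA
    B ↦ CC
    C ↦ AA
    A ↦ CBC  (constrained at step 1)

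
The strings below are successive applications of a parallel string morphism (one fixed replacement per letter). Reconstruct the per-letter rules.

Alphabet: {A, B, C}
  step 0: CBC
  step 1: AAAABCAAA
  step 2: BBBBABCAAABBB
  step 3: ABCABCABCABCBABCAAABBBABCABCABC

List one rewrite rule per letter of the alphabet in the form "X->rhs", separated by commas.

  step 2 ⇒ step 3: BBBBABCAAABBB ⇒ ABC·ABC·ABC·ABC·B·ABC·AAA·B·B·B·ABC·ABC·ABC
    A ↦ B
    B ↦ ABC
    C ↦ AAA

A->B, B->ABC, C->AAA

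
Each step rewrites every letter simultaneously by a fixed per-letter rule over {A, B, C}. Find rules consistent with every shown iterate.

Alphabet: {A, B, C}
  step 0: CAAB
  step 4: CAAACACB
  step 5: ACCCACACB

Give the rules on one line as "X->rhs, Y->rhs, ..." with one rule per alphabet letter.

  step 4 ⇒ step 5: CAAACACB ⇒ A·C·C·C·A·C·A·CB
    A ↦ C
    B ↦ CB
    C ↦ A

A->C, B->CB, C->A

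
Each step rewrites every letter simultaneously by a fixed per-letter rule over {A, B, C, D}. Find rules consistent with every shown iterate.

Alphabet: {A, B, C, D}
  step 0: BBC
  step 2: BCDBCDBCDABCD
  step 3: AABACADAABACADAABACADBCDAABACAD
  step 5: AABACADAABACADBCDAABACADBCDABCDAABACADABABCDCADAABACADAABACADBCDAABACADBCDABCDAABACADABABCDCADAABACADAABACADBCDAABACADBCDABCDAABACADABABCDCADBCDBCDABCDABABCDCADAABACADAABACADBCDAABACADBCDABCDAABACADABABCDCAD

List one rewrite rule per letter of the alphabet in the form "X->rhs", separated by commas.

A->BCD, B->A, C->ABA, D->CAD

  step 2 ⇒ step 3: BCDBCDBCDABCD ⇒ A·ABA·CAD·A·ABA·CAD·A·ABA·CAD·BCD·A·ABA·CAD
    A ↦ BCD
    B ↦ A
    C ↦ ABA
    D ↦ CAD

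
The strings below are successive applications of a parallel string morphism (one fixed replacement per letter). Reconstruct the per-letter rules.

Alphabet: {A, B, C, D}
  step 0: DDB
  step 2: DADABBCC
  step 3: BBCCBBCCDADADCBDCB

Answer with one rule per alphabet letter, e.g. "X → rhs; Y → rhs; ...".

A->BCC, B->DA, C->DCB, D->B

  step 2 ⇒ step 3: DADABBCC ⇒ B·BCC·B·BCC·DA·DA·DCB·DCB
    A ↦ BCC
    B ↦ DA
    C ↦ DCB
    D ↦ B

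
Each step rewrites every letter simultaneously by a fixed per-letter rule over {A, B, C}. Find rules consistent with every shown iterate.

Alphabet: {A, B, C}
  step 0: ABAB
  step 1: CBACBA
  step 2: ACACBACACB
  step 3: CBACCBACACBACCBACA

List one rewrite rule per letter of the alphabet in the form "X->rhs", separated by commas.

A->CB, B->A, C->AC

  step 2 ⇒ step 3: ACACBACACB ⇒ CB·AC·CB·AC·A·CB·AC·CB·AC·A
    A ↦ CB
    B ↦ A
    C ↦ AC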